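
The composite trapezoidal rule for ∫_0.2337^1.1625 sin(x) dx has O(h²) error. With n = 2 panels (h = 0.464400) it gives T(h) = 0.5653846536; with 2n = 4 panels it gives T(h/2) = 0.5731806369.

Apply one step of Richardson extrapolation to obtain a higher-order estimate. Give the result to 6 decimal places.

With r = 2 the leading error scales as h^2, so the weight is 2^2 = 4.
A(h/2) − A(h) = 0.5731806369 − 0.5653846536 = 0.0077959833
Divide by 2^2 − 1 = 3: 0.0077959833/3 = 0.0025986611
R = 0.5731806369 + 0.0025986611 = 0.5757792980
Gap between inputs: 7.796e-03; correction applied: +0.0025986611.

0.575779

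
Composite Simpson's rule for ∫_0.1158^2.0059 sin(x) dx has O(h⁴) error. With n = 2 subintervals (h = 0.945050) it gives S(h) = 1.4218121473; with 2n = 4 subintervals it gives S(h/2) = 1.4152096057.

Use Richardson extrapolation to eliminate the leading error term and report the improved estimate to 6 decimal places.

1.414769

With r = 4 the leading error scales as h^4, so the weight is 2^4 = 16.
2^4·A(h/2) = 22.6433536912; minus A(h) gives 21.2215415439.
Divide by 2^4 − 1 = 15.
Result: 1.4147694363
Shift from A(h/2): −0.0004401694.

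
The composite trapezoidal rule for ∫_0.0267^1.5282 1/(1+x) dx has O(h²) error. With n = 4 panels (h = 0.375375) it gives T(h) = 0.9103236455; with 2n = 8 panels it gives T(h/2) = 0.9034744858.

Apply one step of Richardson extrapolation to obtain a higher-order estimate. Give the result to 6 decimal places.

The method has order 2: 2^2 = 4.
2^2*A(h/2) = 3.6138979432; minus A(h) gives 2.7035742977.
Divide by 2^2 − 1 = 3.
Extrapolated: 2.7035742977 / 3 = 0.9011914326
Shift from A(h/2): −0.0022830532.

0.901191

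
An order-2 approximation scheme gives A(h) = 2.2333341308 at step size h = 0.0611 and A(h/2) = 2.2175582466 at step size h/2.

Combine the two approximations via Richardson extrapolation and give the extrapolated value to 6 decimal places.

r = 2, so 2^r = 4.
Numerator 4·A(h/2) − A(h) = 4·2.2175582466 − 2.2333341308 = 6.6368988556
Divide by 2^2 − 1 = 3.
6.6368988556 ÷ 3 = 2.2122996185
Correction |R − A(h/2)| = 5.259e-03; gap |A(h/2) − A(h)| = 1.578e-02.

2.212300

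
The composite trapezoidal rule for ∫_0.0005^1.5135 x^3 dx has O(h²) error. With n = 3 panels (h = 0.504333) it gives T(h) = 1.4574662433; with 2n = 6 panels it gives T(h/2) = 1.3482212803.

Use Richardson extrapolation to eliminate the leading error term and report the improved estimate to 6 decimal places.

With r = 2 the leading error scales as h^2, so the weight is 2^2 = 4.
Weighted: 5.3928851212 − 1.4574662433 = 3.9354188779
Divide by 2^2 − 1 = 3.
R = 3.9354188779/3 = 1.3118062926

1.311806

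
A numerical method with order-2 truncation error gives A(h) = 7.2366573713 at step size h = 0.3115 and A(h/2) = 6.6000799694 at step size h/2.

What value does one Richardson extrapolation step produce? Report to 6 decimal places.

6.387888

Order 2 gives 2^r = 4 and 2^r − 1 = 3.
Numerator 4×A(h/2) − A(h) = 4×6.6000799694 − 7.2366573713 = 19.1636625063
19.1636625063 ÷ 3 = 6.3878875021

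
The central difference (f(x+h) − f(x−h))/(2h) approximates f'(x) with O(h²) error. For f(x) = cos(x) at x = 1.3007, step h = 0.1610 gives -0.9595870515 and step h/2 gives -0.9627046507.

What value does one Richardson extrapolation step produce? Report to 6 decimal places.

-0.963744

Leading term ∝ h^2; use weight 4 = 2^2.
Difference of the inputs: -0.9627046507 − (-0.9595870515) = -0.0031175992
Correction (A(h/2) − A(h))/(4 − 1) = (-0.0031175992)/3 = -0.0010391997
R = -0.9627046507 − 0.0010391997 = -0.9637438504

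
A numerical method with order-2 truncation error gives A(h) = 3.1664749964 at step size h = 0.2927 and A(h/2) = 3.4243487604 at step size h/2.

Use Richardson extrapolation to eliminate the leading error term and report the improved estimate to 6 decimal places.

Error is O(h^2); halving h shrinks it by 2^2 = 4.
4 × 3.4243487604 − 3.1664749964 = 10.5309200452
Extrapolated: 10.5309200452 / 3 = 3.5103066817
Correction |R − A(h/2)| = 8.596e-02; gap |A(h/2) − A(h)| = 2.579e-01.

3.510307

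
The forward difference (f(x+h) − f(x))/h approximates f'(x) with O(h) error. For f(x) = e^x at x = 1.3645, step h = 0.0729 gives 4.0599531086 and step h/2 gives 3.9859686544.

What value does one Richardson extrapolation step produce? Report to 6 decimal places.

Order 1 gives 2^r = 2 and 2^r − 1 = 1.
Top: 2(3.9859686544) − (4.0599531086) = 3.9119842002
(2×3.9859686544 − 4.0599531086)/(2 − 1) = 3.9119842002
Gap between inputs: 7.398e-02; correction applied: −0.0739844542.

3.911984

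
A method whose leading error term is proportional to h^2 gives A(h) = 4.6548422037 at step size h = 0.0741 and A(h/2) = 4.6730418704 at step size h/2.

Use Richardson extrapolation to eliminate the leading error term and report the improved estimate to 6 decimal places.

4.679108

Error is O(h^2); halving h shrinks it by 2^2 = 4.
Numerator 4 × A(h/2) − A(h) = 4 × 4.6730418704 − 4.6548422037 = 14.0373252779
14.0373252779 ÷ 3 = 4.6791084260
Shift from A(h/2): +0.0060665556.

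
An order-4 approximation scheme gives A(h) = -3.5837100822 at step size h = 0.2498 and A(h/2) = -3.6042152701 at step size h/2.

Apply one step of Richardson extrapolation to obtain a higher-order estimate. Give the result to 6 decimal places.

-3.605582

r = 4: numerator weight 16, denominator 15.
A(h/2) − A(h) = -3.6042152701 − (-3.5837100822) = -0.0205051879
Correction (A(h/2) − A(h))/(16 − 1) = (-0.0205051879)/15 = -0.0013670125
R = -3.6042152701 − 0.0013670125 = -3.6055822826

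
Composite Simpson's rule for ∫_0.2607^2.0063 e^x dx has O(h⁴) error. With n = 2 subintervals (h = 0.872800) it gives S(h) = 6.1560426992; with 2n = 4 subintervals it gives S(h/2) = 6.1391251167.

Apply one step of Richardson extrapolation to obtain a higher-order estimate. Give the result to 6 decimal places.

Method order is 4; weight 2^4 = 16.
Numerator 16×A(h/2) − A(h) = 16×6.1391251167 − 6.1560426992 = 92.0699591680
Denominator 16 − 1 = 15.
92.0699591680 ÷ 15 = 6.1379972779
Correction |R − A(h/2)| = 1.128e-03; gap |A(h/2) − A(h)| = 1.692e-02.

6.137997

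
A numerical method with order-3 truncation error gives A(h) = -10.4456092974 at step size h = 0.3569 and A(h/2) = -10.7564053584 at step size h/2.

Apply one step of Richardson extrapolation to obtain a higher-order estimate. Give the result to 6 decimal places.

Method order is 3; weight 2^3 = 8.
Numerator 8·A(h/2) − A(h) = 8·(-10.7564053584) − (-10.4456092974) = -75.6056335698
Extrapolated: (-75.6056335698) / 7 = -10.8008047957
Gap between inputs: 3.108e-01; correction applied: −0.0443994373.

-10.800805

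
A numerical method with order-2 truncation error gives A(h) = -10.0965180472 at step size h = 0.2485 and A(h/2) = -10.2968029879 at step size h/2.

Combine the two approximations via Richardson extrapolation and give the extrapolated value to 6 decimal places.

-10.363565

Error is O(h^2); halving h shrinks it by 2^2 = 4.
2^2 × A(h/2) = -41.1872119516; minus A(h) gives -31.0906939044.
Denominator 4 − 1 = 3.
So the Richardson estimate is -10.3635646348.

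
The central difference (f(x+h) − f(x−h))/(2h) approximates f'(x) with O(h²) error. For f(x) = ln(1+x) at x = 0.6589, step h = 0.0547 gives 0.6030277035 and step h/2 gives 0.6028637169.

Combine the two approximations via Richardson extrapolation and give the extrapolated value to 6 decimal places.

0.602809

Leading term ∝ h^2; use weight 4 = 2^2.
2^2 × A(h/2) = 2.4114548676; minus A(h) gives 1.8084271641.
Denominator 4 − 1 = 3.
Result: 0.6028090547
Correction |R − A(h/2)| = 5.466e-05; gap |A(h/2) − A(h)| = 1.640e-04.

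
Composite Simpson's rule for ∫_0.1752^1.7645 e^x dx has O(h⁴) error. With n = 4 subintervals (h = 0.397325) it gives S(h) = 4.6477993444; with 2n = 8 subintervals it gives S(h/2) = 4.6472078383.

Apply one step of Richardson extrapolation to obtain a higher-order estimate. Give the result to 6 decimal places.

4.647168

With r = 4 the leading error scales as h^4, so the weight is 2^4 = 16.
Weighted: 74.3553254128 − 4.6477993444 = 69.7075260684
Denominator 16 − 1 = 15.
Result: 4.6471684046
Gap between inputs: 5.915e-04; correction applied: −0.0000394337.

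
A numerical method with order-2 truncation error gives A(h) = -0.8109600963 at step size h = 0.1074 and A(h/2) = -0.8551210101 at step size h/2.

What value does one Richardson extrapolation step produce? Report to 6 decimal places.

The method has order 2: 2^2 = 4.
Weighted: (-3.4204840404) − (-0.8109600963) = -2.6095239441
Divide by 2^2 − 1 = 3.
R = (-2.6095239441)/3 = -0.8698413147
Shift from A(h/2): −0.0147203046.

-0.869841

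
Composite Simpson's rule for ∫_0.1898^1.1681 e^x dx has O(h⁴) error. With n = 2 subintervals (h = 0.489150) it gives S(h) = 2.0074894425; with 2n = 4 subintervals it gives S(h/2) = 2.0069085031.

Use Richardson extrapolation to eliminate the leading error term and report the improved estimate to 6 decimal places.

With r = 4 the leading error scales as h^4, so the weight is 2^4 = 16.
Difference of the inputs: 2.0069085031 − 2.0074894425 = -0.0005809394
Divide by 2^4 − 1 = 15: (-0.0005809394)/15 = -0.0000387293
R = 2.0069085031 − 0.0000387293 = 2.0068697738

2.006870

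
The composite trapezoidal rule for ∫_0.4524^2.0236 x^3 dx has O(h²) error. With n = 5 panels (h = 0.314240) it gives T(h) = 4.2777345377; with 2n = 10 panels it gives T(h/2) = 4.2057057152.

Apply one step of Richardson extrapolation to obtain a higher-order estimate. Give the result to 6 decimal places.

4.181696

Method order is 2; weight 2^2 = 4.
Weighted: 16.8228228608 − 4.2777345377 = 12.5450883231
Denominator 4 − 1 = 3.
So the Richardson estimate is 4.1816961077.
Correction |R − A(h/2)| = 2.401e-02; gap |A(h/2) − A(h)| = 7.203e-02.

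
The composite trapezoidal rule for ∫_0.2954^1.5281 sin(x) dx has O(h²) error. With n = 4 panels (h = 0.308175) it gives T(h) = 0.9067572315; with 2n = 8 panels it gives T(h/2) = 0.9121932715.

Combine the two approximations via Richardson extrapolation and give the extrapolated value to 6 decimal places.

0.914005

Error is O(h^2); halving h shrinks it by 2^2 = 4.
4×0.9121932715 = 3.6487730860; 3.6487730860 − 0.9067572315 = 2.7420158545
(4×0.9121932715 − 0.9067572315)/(4 − 1) = 0.9140052848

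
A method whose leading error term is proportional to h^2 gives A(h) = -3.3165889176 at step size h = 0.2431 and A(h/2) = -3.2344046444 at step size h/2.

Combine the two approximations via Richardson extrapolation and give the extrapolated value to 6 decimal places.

-3.207010

Order 2 gives 2^r = 4 and 2^r − 1 = 3.
4·(-3.2344046444) = -12.9376185776; (-12.9376185776) − (-3.3165889176) = -9.6210296600
Extrapolated: (-9.6210296600) / 3 = -3.2070098867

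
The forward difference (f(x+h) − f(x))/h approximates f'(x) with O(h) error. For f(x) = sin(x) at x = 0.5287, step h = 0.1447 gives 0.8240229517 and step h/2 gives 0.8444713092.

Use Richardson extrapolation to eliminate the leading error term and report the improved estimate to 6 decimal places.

r = 1: numerator weight 2, denominator 1.
2×0.8444713092 = 1.6889426184; 1.6889426184 − 0.8240229517 = 0.8649196667
Divide by 2^1 − 1 = 1.
Result: 0.8649196667
Correction |R − A(h/2)| = 2.045e-02; gap |A(h/2) − A(h)| = 2.045e-02.

0.864920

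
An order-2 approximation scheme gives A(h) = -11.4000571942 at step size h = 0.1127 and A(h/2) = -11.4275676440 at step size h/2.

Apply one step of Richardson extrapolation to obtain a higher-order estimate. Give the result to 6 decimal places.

r = 2: numerator weight 4, denominator 3.
4×(-11.4275676440) − (-11.4000571942) = -34.3102133818
R = (-34.3102133818)/3 = -11.4367377939
Correction |R − A(h/2)| = 9.170e-03; gap |A(h/2) − A(h)| = 2.751e-02.

-11.436738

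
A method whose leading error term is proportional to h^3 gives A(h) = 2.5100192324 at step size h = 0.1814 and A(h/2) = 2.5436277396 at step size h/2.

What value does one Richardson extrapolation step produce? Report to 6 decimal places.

2.548429

Order 3 gives 2^r = 8 and 2^r − 1 = 7.
A(h/2) − A(h) = 2.5436277396 − 2.5100192324 = 0.0336085072
Correction (A(h/2) − A(h))/(8 − 1) = 0.0336085072/7 = 0.0048012153
R = 2.5436277396 + 0.0048012153 = 2.5484289549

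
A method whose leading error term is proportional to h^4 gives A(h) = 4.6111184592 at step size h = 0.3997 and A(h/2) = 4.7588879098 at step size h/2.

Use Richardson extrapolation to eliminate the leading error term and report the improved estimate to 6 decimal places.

Error is O(h^4); halving h shrinks it by 2^4 = 16.
Weighted: 76.1422065568 − 4.6111184592 = 71.5310880976
Divide by 2^4 − 1 = 15.
71.5310880976 ÷ 15 = 4.7687392065
Shift from A(h/2): +0.0098512967.

4.768739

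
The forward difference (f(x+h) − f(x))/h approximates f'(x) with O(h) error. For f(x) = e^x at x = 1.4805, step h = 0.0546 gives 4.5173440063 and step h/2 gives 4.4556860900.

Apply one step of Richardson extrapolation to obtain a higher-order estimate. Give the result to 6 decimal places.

Error is O(h^1); halving h shrinks it by 2^1 = 2.
Top: 2(4.4556860900) − (4.5173440063) = 4.3940281737
Denominator 2 − 1 = 1.
Extrapolated: 4.3940281737 / 1 = 4.3940281737

4.394028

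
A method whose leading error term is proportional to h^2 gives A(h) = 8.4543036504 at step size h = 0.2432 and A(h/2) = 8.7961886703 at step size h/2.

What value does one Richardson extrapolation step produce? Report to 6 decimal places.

Error is O(h^2); halving h shrinks it by 2^2 = 4.
4·8.7961886703 − 8.4543036504 = 26.7304510308
Extrapolated: 26.7304510308 / 3 = 8.9101503436

8.910150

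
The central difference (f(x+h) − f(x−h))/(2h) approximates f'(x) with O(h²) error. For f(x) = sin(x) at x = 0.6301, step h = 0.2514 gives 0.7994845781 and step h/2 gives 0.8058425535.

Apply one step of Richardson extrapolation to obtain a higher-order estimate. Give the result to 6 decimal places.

The method has order 2: 2^2 = 4.
Difference of the inputs: 0.8058425535 − 0.7994845781 = 0.0063579754
Correction (A(h/2) − A(h))/(4 − 1) = 0.0063579754/3 = 0.0021193251
R = 0.8058425535 + 0.0021193251 = 0.8079618786
Correction |R − A(h/2)| = 2.119e-03; gap |A(h/2) − A(h)| = 6.358e-03.

0.807962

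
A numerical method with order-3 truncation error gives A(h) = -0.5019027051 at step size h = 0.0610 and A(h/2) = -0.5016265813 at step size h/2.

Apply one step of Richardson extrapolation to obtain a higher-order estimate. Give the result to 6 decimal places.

-0.501587

Method order is 3; weight 2^3 = 8.
Top: 8(-0.5016265813) − (-0.5019027051) = -3.5111099453
(8×(-0.5016265813) − (-0.5019027051))/(8 − 1) = -0.5015871350
Gap between inputs: 2.761e-04; correction applied: +0.0000394463.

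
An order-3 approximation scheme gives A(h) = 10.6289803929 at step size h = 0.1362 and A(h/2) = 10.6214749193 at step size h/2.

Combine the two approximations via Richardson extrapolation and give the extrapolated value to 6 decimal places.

Order 3 gives 2^r = 8 and 2^r − 1 = 7.
Numerator 8 × A(h/2) − A(h) = 8 × 10.6214749193 − 10.6289803929 = 74.3428189615
Extrapolated: 74.3428189615 / 7 = 10.6204027088

10.620403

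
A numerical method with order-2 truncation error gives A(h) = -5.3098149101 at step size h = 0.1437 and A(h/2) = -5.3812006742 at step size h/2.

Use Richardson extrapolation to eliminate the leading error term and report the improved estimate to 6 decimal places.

Order 2 gives 2^r = 4 and 2^r − 1 = 3.
4*(-5.3812006742) = -21.5248026968; subtract (-5.3098149101) → -16.2149877867
Denominator 4 − 1 = 3.
(4*(-5.3812006742) − (-5.3098149101))/(4 − 1) = -5.4049959289
Gap between inputs: 7.139e-02; correction applied: −0.0237952547.

-5.404996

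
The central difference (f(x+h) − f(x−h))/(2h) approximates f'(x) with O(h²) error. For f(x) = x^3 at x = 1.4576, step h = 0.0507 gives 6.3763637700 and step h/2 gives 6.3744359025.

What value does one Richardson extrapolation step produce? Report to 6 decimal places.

With r = 2 the leading error scales as h^2, so the weight is 2^2 = 4.
4*6.3744359025 = 25.4977436100; subtract 6.3763637700 → 19.1213798400
Extrapolated: 19.1213798400 / 3 = 6.3737932800

6.373793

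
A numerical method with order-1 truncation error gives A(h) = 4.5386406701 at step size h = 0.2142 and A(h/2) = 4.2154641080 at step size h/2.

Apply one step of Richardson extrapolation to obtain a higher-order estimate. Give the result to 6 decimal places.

3.892288

Method order is 1; weight 2^1 = 2.
2^1*A(h/2) = 8.4309282160; minus A(h) gives 3.8922875459.
Denominator 2 − 1 = 1.
Result: 3.8922875459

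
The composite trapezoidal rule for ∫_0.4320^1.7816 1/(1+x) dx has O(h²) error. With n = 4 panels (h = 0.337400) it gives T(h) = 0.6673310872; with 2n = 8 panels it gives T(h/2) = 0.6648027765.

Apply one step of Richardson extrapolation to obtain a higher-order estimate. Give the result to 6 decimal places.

Leading term ∝ h^2; use weight 4 = 2^2.
2^2*A(h/2) = 2.6592111060; minus A(h) gives 1.9918800188.
Denominator 4 − 1 = 3.
Result: 0.6639600063

0.663960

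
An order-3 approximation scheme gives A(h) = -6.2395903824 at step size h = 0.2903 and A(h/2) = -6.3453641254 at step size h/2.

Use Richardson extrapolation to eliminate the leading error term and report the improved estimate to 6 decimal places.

Method order is 3; weight 2^3 = 8.
8·(-6.3453641254) = -50.7629130032; subtract (-6.2395903824) → -44.5233226208
Divide by 2^3 − 1 = 7.
Result: -6.3604746601

-6.360475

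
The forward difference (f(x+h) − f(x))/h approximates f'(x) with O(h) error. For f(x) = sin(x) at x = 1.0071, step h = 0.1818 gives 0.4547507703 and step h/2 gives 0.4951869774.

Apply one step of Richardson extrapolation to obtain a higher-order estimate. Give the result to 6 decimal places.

0.535623

With r = 1 the leading error scales as h^1, so the weight is 2^1 = 2.
Weighted: 0.9903739548 − 0.4547507703 = 0.5356231845
Divide by 2^1 − 1 = 1.
Result: 0.5356231845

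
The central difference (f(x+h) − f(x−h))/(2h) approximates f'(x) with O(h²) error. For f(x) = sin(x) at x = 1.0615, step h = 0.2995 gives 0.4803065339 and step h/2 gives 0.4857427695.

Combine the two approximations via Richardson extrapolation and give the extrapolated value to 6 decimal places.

0.487555

Method order is 2; weight 2^2 = 4.
Difference of the inputs: 0.4857427695 − 0.4803065339 = 0.0054362356
Divide by 2^2 − 1 = 3: 0.0054362356/3 = 0.0018120785
R = 0.4857427695 + 0.0018120785 = 0.4875548480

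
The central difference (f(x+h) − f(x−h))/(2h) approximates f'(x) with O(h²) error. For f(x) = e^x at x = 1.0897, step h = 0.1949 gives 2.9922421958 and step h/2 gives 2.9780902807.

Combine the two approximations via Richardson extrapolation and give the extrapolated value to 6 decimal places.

r = 2, so 2^r = 4.
Difference of the inputs: 2.9780902807 − 2.9922421958 = -0.0141519151
Divide by 2^2 − 1 = 3: (-0.0141519151)/3 = -0.0047173050
R = A(h/2) + (A(h/2) − A(h))/3 = 2.9780902807 − 0.0047173050 = 2.9733729757

2.973373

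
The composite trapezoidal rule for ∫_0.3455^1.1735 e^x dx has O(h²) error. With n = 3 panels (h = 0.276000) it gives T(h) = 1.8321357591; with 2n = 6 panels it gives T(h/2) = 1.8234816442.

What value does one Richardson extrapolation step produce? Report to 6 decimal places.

1.820597

Leading term ∝ h^2; use weight 4 = 2^2.
4·1.8234816442 = 7.2939265768; 7.2939265768 − 1.8321357591 = 5.4617908177
R = 5.4617908177/3 = 1.8205969392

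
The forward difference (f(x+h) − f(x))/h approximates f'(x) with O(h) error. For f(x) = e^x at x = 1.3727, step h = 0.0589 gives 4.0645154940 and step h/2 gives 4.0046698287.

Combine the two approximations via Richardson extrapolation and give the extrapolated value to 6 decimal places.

3.944824

With r = 1 the leading error scales as h^1, so the weight is 2^1 = 2.
2×4.0046698287 = 8.0093396574; subtract 4.0645154940 → 3.9448241634
Divide by 2^1 − 1 = 1.
R = 3.9448241634/1 = 3.9448241634
Shift from A(h/2): −0.0598456653.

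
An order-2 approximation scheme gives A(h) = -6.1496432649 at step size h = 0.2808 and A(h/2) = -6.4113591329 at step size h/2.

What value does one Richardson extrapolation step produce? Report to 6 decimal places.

Error is O(h^2); halving h shrinks it by 2^2 = 4.
2^2·A(h/2) = -25.6454365316; minus A(h) gives -19.4957932667.
Denominator 4 − 1 = 3.
So the Richardson estimate is -6.4985977556.

-6.498598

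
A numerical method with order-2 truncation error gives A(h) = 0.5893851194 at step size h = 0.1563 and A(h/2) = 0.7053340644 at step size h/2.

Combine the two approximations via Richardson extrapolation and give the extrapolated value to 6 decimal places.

Order 2 gives 2^r = 4 and 2^r − 1 = 3.
A(h/2) − A(h) = 0.7053340644 − 0.5893851194 = 0.1159489450
Divide by 2^2 − 1 = 3: 0.1159489450/3 = 0.0386496483
R = A(h/2) + (A(h/2) − A(h))/3 = 0.7053340644 + 0.0386496483 = 0.7439837127

0.743984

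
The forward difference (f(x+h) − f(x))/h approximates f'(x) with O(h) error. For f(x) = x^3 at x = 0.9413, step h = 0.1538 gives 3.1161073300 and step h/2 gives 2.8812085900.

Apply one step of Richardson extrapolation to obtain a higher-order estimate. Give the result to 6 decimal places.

2.646310

Error is O(h^1); halving h shrinks it by 2^1 = 2.
Weighted: 5.7624171800 − 3.1161073300 = 2.6463098500
(2·2.8812085900 − 3.1161073300)/(2 − 1) = 2.6463098500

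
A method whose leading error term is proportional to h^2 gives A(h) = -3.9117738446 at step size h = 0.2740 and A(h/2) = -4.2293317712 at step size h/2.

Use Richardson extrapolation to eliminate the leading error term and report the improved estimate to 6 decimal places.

-4.335184

Order 2 gives 2^r = 4 and 2^r − 1 = 3.
Difference of the inputs: -4.2293317712 − (-3.9117738446) = -0.3175579266
Divide by 2^2 − 1 = 3: (-0.3175579266)/3 = -0.1058526422
R = A(h/2) + (A(h/2) − A(h))/3 = -4.2293317712 − 0.1058526422 = -4.3351844134
Shift from A(h/2): −0.1058526422.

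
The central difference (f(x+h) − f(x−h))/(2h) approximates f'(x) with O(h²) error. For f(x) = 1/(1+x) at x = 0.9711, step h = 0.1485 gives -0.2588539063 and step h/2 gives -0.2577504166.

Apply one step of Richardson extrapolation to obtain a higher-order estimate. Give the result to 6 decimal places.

-0.257383

r = 2, so 2^r = 4.
4×(-0.2577504166) = -1.0310016664; subtract (-0.2588539063) → -0.7721477601
(4×(-0.2577504166) − (-0.2588539063))/(4 − 1) = -0.2573825867
Shift from A(h/2): +0.0003678299.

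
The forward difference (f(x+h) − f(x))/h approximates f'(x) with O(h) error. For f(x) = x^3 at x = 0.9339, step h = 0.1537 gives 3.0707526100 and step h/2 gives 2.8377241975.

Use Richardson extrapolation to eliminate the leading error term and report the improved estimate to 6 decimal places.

2.604696

Error is O(h^1); halving h shrinks it by 2^1 = 2.
Numerator 2·A(h/2) − A(h) = 2·2.8377241975 − 3.0707526100 = 2.6046957850
Denominator 2 − 1 = 1.
(2·2.8377241975 − 3.0707526100)/(2 − 1) = 2.6046957850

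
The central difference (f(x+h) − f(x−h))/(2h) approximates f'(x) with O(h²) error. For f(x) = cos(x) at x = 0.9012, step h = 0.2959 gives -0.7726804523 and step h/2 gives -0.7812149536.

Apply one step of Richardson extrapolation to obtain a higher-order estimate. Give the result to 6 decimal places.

Method order is 2; weight 2^2 = 4.
4*(-0.7812149536) − (-0.7726804523) = -2.3521793621
Extrapolated: (-2.3521793621) / 3 = -0.7840597874
Correction |R − A(h/2)| = 2.845e-03; gap |A(h/2) − A(h)| = 8.535e-03.

-0.784060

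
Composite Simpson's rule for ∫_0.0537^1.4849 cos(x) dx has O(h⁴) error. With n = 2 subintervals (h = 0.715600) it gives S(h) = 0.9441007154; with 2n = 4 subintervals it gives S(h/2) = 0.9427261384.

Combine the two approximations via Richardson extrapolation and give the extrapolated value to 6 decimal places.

0.942634

The method has order 4: 2^4 = 16.
16 × 0.9427261384 − 0.9441007154 = 14.1395174990
Denominator 16 − 1 = 15.
So the Richardson estimate is 0.9426344999.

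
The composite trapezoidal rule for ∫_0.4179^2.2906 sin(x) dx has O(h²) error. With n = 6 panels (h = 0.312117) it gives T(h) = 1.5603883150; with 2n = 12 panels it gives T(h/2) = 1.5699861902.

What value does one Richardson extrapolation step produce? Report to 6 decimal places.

The method has order 2: 2^2 = 4.
4*1.5699861902 = 6.2799447608; 6.2799447608 − 1.5603883150 = 4.7195564458
Denominator 4 − 1 = 3.
(4*1.5699861902 − 1.5603883150)/(4 − 1) = 1.5731854819
Correction |R − A(h/2)| = 3.199e-03; gap |A(h/2) − A(h)| = 9.598e-03.

1.573185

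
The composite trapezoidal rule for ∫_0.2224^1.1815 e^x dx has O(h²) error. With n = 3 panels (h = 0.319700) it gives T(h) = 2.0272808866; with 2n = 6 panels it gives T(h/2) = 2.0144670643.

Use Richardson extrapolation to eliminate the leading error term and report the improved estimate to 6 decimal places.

r = 2, so 2^r = 4.
A(h/2) − A(h) = 2.0144670643 − 2.0272808866 = -0.0128138223
Divide by 2^2 − 1 = 3: (-0.0128138223)/3 = -0.0042712741
R = A(h/2) + (A(h/2) − A(h))/3 = 2.0144670643 − 0.0042712741 = 2.0101957902
Gap between inputs: 1.281e-02; correction applied: −0.0042712741.

2.010196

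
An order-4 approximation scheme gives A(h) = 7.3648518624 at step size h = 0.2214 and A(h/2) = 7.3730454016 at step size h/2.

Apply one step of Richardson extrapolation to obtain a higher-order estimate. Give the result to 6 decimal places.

7.373592

With r = 4 the leading error scales as h^4, so the weight is 2^4 = 16.
16·7.3730454016 = 117.9687264256; subtract 7.3648518624 → 110.6038745632
R = 110.6038745632/15 = 7.3735916375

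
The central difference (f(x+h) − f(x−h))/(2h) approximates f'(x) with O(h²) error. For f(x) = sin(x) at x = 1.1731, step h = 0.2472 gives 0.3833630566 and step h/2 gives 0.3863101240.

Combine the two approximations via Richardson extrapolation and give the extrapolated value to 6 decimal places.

0.387292

Order 2 gives 2^r = 4 and 2^r − 1 = 3.
4·0.3863101240 = 1.5452404960; subtract 0.3833630566 → 1.1618774394
Divide by 2^2 − 1 = 3.
1.1618774394 ÷ 3 = 0.3872924798
Correction |R − A(h/2)| = 9.824e-04; gap |A(h/2) − A(h)| = 2.947e-03.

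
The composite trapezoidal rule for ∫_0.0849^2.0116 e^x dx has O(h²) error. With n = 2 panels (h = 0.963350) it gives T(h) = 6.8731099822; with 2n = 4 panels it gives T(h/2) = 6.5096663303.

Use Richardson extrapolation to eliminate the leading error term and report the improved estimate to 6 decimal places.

r = 2, so 2^r = 4.
Difference of the inputs: 6.5096663303 − 6.8731099822 = -0.3634436519
Divide by 2^2 − 1 = 3: (-0.3634436519)/3 = -0.1211478840
R = 6.5096663303 − 0.1211478840 = 6.3885184463
Correction |R − A(h/2)| = 1.211e-01; gap |A(h/2) − A(h)| = 3.634e-01.

6.388518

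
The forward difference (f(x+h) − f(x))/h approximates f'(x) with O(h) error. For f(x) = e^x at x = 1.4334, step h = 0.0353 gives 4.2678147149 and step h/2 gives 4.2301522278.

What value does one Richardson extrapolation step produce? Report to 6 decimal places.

4.192490

The method has order 1: 2^1 = 2.
Difference of the inputs: 4.2301522278 − 4.2678147149 = -0.0376624871
Correction (A(h/2) − A(h))/(2 − 1) = (-0.0376624871)/1 = -0.0376624871
R = 4.2301522278 − 0.0376624871 = 4.1924897407
Shift from A(h/2): −0.0376624871.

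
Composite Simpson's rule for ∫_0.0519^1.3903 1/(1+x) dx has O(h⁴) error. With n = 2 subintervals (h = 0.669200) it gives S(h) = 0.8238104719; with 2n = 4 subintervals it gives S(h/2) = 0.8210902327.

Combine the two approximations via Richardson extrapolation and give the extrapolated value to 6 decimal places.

With r = 4 the leading error scales as h^4, so the weight is 2^4 = 16.
A(h/2) − A(h) = 0.8210902327 − 0.8238104719 = -0.0027202392
Correction (A(h/2) − A(h))/(16 − 1) = (-0.0027202392)/15 = -0.0001813493
R = A(h/2) + (A(h/2) − A(h))/15 = 0.8210902327 − 0.0001813493 = 0.8209088834
Gap between inputs: 2.720e-03; correction applied: −0.0001813493.

0.820909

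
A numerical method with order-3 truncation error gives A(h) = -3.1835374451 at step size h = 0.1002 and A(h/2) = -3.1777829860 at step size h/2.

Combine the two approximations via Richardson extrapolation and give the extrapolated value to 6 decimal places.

-3.176961

Error is O(h^3); halving h shrinks it by 2^3 = 8.
8 × (-3.1777829860) = -25.4222638880; (-25.4222638880) − (-3.1835374451) = -22.2387264429
R = (-22.2387264429)/7 = -3.1769609204
Shift from A(h/2): +0.0008220656.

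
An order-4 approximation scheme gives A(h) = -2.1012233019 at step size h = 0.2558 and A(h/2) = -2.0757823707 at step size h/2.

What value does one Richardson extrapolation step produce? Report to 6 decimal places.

-2.074086

Method order is 4; weight 2^4 = 16.
Numerator 16×A(h/2) − A(h) = 16×(-2.0757823707) − (-2.1012233019) = -31.1112946293
Divide by 2^4 − 1 = 15.
So the Richardson estimate is -2.0740863086.
Gap between inputs: 2.544e-02; correction applied: +0.0016960621.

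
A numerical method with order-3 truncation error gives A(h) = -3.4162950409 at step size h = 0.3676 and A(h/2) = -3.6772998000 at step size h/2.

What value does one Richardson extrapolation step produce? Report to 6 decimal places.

-3.714586

r = 3, so 2^r = 8.
8*(-3.6772998000) = -29.4183984000; (-29.4183984000) − (-3.4162950409) = -26.0021033591
Denominator 8 − 1 = 7.
(8*(-3.6772998000) − (-3.4162950409))/(8 − 1) = -3.7145861942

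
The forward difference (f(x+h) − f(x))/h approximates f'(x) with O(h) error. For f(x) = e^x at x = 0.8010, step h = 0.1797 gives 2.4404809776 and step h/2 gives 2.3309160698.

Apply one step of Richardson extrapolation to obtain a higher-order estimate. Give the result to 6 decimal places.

2.221351

With r = 1 the leading error scales as h^1, so the weight is 2^1 = 2.
Top: 2(2.3309160698) − (2.4404809776) = 2.2213511620
Divide by 2^1 − 1 = 1.
So the Richardson estimate is 2.2213511620.
Gap between inputs: 1.096e-01; correction applied: −0.1095649078.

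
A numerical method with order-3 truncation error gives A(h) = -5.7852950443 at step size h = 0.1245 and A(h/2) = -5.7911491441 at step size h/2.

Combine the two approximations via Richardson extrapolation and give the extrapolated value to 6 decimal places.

r = 3, so 2^r = 8.
Numerator 8*A(h/2) − A(h) = 8*(-5.7911491441) − (-5.7852950443) = -40.5438981085
Denominator 8 − 1 = 7.
(8*(-5.7911491441) − (-5.7852950443))/(8 − 1) = -5.7919854441

-5.791985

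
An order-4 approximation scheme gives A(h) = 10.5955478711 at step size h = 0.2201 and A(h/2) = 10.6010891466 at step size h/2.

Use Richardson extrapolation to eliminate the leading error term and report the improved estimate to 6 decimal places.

10.601459

The method has order 4: 2^4 = 16.
16×10.6010891466 = 169.6174263456; 169.6174263456 − 10.5955478711 = 159.0218784745
Divide by 2^4 − 1 = 15.
Result: 10.6014585650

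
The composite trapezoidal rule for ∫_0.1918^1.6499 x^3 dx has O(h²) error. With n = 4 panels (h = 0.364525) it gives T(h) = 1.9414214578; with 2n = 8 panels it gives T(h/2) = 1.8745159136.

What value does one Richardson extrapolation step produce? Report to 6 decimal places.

Leading term ∝ h^2; use weight 4 = 2^2.
A(h/2) − A(h) = 1.8745159136 − 1.9414214578 = -0.0669055442
Correction (A(h/2) − A(h))/(4 − 1) = (-0.0669055442)/3 = -0.0223018481
R = A(h/2) + (A(h/2) − A(h))/3 = 1.8745159136 − 0.0223018481 = 1.8522140655

1.852214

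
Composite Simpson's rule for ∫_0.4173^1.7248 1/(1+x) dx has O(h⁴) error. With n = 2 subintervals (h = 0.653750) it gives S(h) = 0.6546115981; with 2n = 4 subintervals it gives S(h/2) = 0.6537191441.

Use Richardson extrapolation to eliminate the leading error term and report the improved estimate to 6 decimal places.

With r = 4 the leading error scales as h^4, so the weight is 2^4 = 16.
16×0.6537191441 = 10.4595063056; 10.4595063056 − 0.6546115981 = 9.8048947075
Extrapolated: 9.8048947075 / 15 = 0.6536596472

0.653660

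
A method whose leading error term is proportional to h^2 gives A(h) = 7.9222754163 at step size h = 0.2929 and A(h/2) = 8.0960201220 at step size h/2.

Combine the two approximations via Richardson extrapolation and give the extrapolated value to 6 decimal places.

With r = 2 the leading error scales as h^2, so the weight is 2^2 = 4.
A(h/2) − A(h) = 8.0960201220 − 7.9222754163 = 0.1737447057
Correction (A(h/2) − A(h))/(4 − 1) = 0.1737447057/3 = 0.0579149019
R = A(h/2) + (A(h/2) − A(h))/3 = 8.0960201220 + 0.0579149019 = 8.1539350239
Shift from A(h/2): +0.0579149019.

8.153935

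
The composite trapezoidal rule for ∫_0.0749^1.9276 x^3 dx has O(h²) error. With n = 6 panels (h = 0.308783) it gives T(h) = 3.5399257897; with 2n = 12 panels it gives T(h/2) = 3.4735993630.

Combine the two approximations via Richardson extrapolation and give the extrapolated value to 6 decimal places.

3.451491

Order 2 gives 2^r = 4 and 2^r − 1 = 3.
4·3.4735993630 = 13.8943974520; 13.8943974520 − 3.5399257897 = 10.3544716623
Denominator 4 − 1 = 3.
Result: 3.4514905541
Gap between inputs: 6.633e-02; correction applied: −0.0221088089.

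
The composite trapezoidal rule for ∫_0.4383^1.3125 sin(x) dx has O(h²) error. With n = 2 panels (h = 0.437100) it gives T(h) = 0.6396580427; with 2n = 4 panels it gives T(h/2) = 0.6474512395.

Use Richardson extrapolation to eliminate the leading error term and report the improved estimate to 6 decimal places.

Error is O(h^2); halving h shrinks it by 2^2 = 4.
Numerator 4 × A(h/2) − A(h) = 4 × 0.6474512395 − 0.6396580427 = 1.9501469153
Divide by 2^2 − 1 = 3.
R = 1.9501469153/3 = 0.6500489718

0.650049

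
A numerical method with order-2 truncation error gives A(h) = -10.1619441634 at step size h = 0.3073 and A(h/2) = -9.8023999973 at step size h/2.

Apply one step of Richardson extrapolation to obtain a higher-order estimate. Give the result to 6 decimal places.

-9.682552

Method order is 2; weight 2^2 = 4.
Weighted: (-39.2095999892) − (-10.1619441634) = -29.0476558258
(4 × (-9.8023999973) − (-10.1619441634))/(4 − 1) = -9.6825519419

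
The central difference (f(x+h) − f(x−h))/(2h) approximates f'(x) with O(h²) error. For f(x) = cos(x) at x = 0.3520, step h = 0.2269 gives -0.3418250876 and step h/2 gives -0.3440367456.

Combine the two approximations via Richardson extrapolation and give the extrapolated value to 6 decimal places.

-0.344774

Leading term ∝ h^2; use weight 4 = 2^2.
Weighted: (-1.3761469824) − (-0.3418250876) = -1.0343218948
R = (-1.0343218948)/3 = -0.3447739649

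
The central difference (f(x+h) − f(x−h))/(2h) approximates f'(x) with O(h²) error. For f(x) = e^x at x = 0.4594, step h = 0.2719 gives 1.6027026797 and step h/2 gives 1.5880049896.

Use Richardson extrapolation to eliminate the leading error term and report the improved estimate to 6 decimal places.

The method has order 2: 2^2 = 4.
Top: 4(1.5880049896) − (1.6027026797) = 4.7493172787
R = 4.7493172787/3 = 1.5831057596
Gap between inputs: 1.470e-02; correction applied: −0.0048992300.

1.583106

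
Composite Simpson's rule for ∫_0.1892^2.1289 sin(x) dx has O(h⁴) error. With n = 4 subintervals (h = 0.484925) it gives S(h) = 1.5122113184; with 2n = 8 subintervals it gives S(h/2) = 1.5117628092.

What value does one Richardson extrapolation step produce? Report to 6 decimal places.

1.511733

Order 4 gives 2^r = 16 and 2^r − 1 = 15.
16*1.5117628092 = 24.1882049472; 24.1882049472 − 1.5122113184 = 22.6759936288
22.6759936288 ÷ 15 = 1.5117329086
Shift from A(h/2): −0.0000299006.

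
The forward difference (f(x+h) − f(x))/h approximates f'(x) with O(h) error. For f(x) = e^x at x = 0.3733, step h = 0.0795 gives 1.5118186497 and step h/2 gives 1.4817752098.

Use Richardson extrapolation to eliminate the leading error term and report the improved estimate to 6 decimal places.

1.451732

Method order is 1; weight 2^1 = 2.
2^1*A(h/2) = 2.9635504196; minus A(h) gives 1.4517317699.
Divide by 2^1 − 1 = 1.
(2*1.4817752098 − 1.5118186497)/(2 − 1) = 1.4517317699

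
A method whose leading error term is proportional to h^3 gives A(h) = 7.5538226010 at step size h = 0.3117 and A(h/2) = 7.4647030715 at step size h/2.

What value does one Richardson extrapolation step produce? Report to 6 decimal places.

7.451972

Order 3 gives 2^r = 8 and 2^r − 1 = 7.
Weighted: 59.7176245720 − 7.5538226010 = 52.1638019710
52.1638019710 ÷ 7 = 7.4519717101
Correction |R − A(h/2)| = 1.273e-02; gap |A(h/2) − A(h)| = 8.912e-02.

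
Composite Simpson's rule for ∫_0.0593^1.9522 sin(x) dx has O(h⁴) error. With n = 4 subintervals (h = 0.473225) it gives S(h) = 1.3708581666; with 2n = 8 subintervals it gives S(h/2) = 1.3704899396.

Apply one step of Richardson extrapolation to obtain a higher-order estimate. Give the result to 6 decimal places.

r = 4, so 2^r = 16.
Numerator 16·A(h/2) − A(h) = 16·1.3704899396 − 1.3708581666 = 20.5569808670
Divide by 2^4 − 1 = 15.
So the Richardson estimate is 1.3704653911.
Gap between inputs: 3.682e-04; correction applied: −0.0000245485.

1.370465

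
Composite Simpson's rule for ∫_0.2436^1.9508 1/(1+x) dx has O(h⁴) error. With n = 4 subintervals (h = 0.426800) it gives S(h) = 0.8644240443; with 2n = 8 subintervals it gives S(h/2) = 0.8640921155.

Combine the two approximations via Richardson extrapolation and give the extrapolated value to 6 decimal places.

r = 4, so 2^r = 16.
16·0.8640921155 = 13.8254738480; 13.8254738480 − 0.8644240443 = 12.9610498037
Denominator 16 − 1 = 15.
Extrapolated: 12.9610498037 / 15 = 0.8640699869

0.864070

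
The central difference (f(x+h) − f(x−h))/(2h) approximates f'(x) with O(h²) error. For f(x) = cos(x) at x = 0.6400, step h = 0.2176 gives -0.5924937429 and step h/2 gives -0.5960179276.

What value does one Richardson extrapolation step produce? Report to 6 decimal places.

r = 2: numerator weight 4, denominator 3.
4 × (-0.5960179276) − (-0.5924937429) = -1.7915779675
Denominator 4 − 1 = 3.
R = (-1.7915779675)/3 = -0.5971926558

-0.597193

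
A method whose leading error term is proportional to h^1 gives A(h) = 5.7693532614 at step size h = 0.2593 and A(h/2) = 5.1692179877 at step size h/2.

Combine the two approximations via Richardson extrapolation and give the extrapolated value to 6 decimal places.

4.569083

Order 1 gives 2^r = 2 and 2^r − 1 = 1.
2×5.1692179877 = 10.3384359754; 10.3384359754 − 5.7693532614 = 4.5690827140
Denominator 2 − 1 = 1.
Extrapolated: 4.5690827140 / 1 = 4.5690827140
Gap between inputs: 6.001e-01; correction applied: −0.6001352737.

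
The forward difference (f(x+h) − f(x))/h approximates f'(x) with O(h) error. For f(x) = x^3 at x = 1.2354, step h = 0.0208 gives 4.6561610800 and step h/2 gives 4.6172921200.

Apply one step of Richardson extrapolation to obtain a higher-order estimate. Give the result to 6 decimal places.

4.578423

Leading term ∝ h^1; use weight 2 = 2^1.
Difference of the inputs: 4.6172921200 − 4.6561610800 = -0.0388689600
Divide by 2^1 − 1 = 1: (-0.0388689600)/1 = -0.0388689600
R = A(h/2) + (A(h/2) − A(h))/1 = 4.6172921200 − 0.0388689600 = 4.5784231600
Shift from A(h/2): −0.0388689600.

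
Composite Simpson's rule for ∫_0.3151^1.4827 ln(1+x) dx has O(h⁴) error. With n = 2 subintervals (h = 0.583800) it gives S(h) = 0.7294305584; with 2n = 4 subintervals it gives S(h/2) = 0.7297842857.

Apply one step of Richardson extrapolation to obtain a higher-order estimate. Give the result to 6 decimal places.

Method order is 4; weight 2^4 = 16.
Top: 16(0.7297842857) − (0.7294305584) = 10.9471180128
Denominator 16 − 1 = 15.
Extrapolated: 10.9471180128 / 15 = 0.7298078675

0.729808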